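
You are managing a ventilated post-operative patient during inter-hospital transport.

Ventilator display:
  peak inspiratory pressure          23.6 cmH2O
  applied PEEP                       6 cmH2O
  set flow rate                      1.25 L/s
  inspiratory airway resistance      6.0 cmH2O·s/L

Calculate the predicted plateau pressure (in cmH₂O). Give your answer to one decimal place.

Pplat = PIP − Raw × flow = 23.6 − 6.0 × 1.25 = 23.6 − 7.5 = 16.1 cmH2O.

16.1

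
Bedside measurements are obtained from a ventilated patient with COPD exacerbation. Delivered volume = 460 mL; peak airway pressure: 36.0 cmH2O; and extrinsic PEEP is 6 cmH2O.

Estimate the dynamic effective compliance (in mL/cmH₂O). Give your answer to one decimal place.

Dynamic compliance = Vt / (PIP − PEEP) = 460 / (36.0 − 6) = 460 / 30.0 = 15.333 mL/cmH2O.

15.3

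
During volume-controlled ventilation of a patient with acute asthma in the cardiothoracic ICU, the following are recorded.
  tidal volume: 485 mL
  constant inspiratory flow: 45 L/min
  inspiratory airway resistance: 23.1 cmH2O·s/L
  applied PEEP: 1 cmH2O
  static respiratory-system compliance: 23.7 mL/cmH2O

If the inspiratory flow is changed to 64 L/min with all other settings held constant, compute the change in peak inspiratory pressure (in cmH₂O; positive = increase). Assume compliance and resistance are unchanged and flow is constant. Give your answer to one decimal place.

Flow: 45 L/min ÷ 60 = 0.75 L/s.
New flow: 64 L/min ÷ 60 = 1.0667 L/s.
PIP = Vt/C + R·V̇ + PEEP (constant-flow equation of motion).
Only the resistive term changes: ΔPIP = R × ΔV̇ = 23.1 × (1.0667 − 0.75) = 23.1 × 0.3167 = 7.316 cmH2O.

7.3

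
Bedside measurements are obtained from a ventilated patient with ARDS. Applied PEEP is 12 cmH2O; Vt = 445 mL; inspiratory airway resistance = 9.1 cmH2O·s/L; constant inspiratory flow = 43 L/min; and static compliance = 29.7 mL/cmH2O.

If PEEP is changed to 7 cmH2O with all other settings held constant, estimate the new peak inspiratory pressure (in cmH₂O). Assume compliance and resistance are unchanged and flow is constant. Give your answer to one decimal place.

28.5

Flow: 43 L/min ÷ 60 = 0.7167 L/s.
PIP = Vt/C + R·V̇ + PEEP (constant-flow equation of motion).
Only the baseline term changes: ΔPIP = ΔPEEP = 7 − 12 = -5.0 cmH2O.
Original PIP = 445/29.7 + 9.1×0.7167 + 12 = 33.505 cmH2O; new PIP = 33.505 + (-5.0) = 28.505 cmH2O.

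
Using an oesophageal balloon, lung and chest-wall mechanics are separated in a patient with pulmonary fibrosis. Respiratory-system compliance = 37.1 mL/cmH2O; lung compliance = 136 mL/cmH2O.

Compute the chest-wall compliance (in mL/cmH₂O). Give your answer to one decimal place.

1/Ccw = 1/Crs − 1/CL.
1/Ccw = 1/37.1 − 1/136 = 0.0196.
Ccw = 51.02 mL/cmH2O.

51.0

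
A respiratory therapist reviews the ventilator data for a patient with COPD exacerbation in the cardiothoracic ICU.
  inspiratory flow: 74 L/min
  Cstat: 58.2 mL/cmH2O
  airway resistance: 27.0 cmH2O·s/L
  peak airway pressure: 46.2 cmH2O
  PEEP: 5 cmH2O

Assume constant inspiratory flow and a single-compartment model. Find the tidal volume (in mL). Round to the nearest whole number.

Flow: 74 L/min ÷ 60 = 1.2333 L/s.
Equation of motion (constant flow): PIP = Vt/C + R·V̇ + PEEP.
Vt/C = PIP − R·V̇ − PEEP = 46.2 − 33.299 − 5 = 7.901 cmH2O.
Vt = C × 7.901 = 58.2 × 7.901 = 459.84 mL.

460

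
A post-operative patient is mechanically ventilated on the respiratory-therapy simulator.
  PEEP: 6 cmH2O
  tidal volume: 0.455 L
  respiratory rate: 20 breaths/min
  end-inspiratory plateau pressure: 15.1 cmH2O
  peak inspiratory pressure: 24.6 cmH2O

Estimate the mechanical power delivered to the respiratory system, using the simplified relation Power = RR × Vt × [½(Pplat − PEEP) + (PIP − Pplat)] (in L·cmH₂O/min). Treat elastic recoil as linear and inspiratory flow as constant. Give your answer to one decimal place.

Per-breath work = Vt × [½(Pplat−PEEP) + (PIP−Pplat)] = 0.455 × [0.5×9.1 + 9.5] = 0.455 × 14.05 = 6.393 L·cmH2O.
Power = 20 × 6.393 = 127.86 L·cmH2O/min.

127.9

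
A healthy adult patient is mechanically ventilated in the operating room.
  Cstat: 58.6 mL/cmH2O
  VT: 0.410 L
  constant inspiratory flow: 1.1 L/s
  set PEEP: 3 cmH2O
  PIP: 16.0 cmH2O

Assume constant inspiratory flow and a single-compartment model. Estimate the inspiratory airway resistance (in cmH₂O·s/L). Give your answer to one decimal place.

Equation of motion (constant flow): PIP = Vt/C + R·V̇ + PEEP.
R·V̇ = PIP − Vt/C − PEEP = 16.0 − 410/58.6 − 3 = 16.0 − 6.997 − 3 = 6.003 cmH2O.
R = 6.003 / 1.1 = 5.457 cmH2O·s/L.

5.5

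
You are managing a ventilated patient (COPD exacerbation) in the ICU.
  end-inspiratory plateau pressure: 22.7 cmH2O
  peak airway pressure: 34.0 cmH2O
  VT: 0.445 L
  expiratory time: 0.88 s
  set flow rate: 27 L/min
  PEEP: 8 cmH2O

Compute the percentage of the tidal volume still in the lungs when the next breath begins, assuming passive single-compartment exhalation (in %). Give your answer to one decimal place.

Flow: 27 L/min ÷ 60 = 0.45 L/s.
R = (PIP − Pplat)/V̇ = (34.0 − 22.7) / 0.45 = 11.3/0.45 = 25.111 cmH2O·s/L.
C = Vt/(Pplat − PEEP) = 445.0 / (22.7 − 8) = 445.0/14.7 = 30.272 mL/cmH2O.
τ = R × C = 25.111 × 0.03027 L/cmH2O = 0.7601 s.
Fraction remaining at end-expiration = e^(−Te/τ) = e^(−0.88/0.7601) = 0.3142 → 31.42%.

31.4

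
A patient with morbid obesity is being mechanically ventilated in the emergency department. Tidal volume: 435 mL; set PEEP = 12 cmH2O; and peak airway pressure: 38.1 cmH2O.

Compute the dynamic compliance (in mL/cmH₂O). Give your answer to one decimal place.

16.7

Dynamic compliance = Vt / (PIP − PEEP) = 435 / (38.1 − 12) = 435 / 26.1 = 16.667 mL/cmH2O.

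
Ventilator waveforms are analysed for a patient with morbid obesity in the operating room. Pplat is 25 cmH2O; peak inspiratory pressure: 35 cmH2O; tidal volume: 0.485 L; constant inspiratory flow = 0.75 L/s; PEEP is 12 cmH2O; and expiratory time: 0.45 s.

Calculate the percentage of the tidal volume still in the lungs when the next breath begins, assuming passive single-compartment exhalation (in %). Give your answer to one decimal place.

40.5

R = (PIP − Pplat)/V̇ = (35 − 25) / 0.75 = 10.0/0.75 = 13.333 cmH2O·s/L.
C = Vt/(Pplat − PEEP) = 485.0 / (25 − 12) = 485.0/13.0 = 37.308 mL/cmH2O.
τ = R × C = 13.333 × 0.03731 L/cmH2O = 0.4975 s.
Fraction remaining at end-expiration = e^(−Te/τ) = e^(−0.45/0.4975) = 0.4047 → 40.47%.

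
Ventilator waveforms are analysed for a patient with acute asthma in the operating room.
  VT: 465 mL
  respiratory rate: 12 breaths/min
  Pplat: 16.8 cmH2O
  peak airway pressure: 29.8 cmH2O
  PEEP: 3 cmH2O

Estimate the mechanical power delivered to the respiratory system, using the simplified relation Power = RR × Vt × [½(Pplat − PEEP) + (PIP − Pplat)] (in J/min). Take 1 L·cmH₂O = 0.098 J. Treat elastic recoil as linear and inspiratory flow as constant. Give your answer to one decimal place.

Per-breath work = Vt × [½(Pplat−PEEP) + (PIP−Pplat)] = 0.465 × [0.5×13.8 + 13.0] = 0.465 × 19.9 = 9.254 L·cmH2O.
Power = 12 × 9.254 = 111.05 L·cmH2O/min.
× 0.098 J/(L·cmH2O) → 10.883 J/min.

10.9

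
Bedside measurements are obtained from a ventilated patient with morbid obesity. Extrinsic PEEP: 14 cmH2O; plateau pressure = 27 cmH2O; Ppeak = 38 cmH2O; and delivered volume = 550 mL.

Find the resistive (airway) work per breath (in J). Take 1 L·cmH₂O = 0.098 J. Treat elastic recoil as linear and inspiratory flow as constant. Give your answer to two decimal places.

With constant inspiratory flow the resistive pressure is constant at PIP − Pplat = 38 − 27 = 11.0 cmH2O, so resistive work = 11.0 × 0.550 = 6.05 L·cmH2O.
× 0.098 J/(L·cmH2O) → 0.5929 J.

0.59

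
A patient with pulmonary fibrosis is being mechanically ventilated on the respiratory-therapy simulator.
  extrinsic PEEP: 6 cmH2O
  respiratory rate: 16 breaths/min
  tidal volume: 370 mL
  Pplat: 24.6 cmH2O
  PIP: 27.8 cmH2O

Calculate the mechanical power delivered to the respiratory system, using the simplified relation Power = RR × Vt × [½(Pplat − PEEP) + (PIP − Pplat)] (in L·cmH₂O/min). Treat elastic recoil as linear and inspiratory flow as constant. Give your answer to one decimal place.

74.0

Per-breath work = Vt × [½(Pplat−PEEP) + (PIP−Pplat)] = 0.370 × [0.5×18.6 + 3.2] = 0.370 × 12.5 = 4.625 L·cmH2O.
Power = 16 × 4.625 = 74.0 L·cmH2O/min.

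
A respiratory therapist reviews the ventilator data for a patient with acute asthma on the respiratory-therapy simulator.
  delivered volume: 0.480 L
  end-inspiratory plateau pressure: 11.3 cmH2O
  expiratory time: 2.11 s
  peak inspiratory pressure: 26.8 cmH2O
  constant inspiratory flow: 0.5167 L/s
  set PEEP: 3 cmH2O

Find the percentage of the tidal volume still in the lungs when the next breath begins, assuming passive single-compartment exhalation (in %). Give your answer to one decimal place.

29.6

R = (PIP − Pplat)/V̇ = (26.8 − 11.3) / 0.5167 = 15.5/0.5167 = 29.998 cmH2O·s/L.
C = Vt/(Pplat − PEEP) = 480.0 / (11.3 − 3) = 480.0/8.3 = 57.831 mL/cmH2O.
τ = R × C = 29.998 × 0.05783 L/cmH2O = 1.735 s.
Fraction remaining at end-expiration = e^(−Te/τ) = e^(−2.11/1.735) = 0.2964 → 29.64%.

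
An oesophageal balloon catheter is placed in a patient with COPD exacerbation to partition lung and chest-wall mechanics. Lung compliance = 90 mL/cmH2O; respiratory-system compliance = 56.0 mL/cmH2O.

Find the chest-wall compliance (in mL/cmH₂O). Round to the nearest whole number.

1/Ccw = 1/Crs − 1/CL.
1/Ccw = 1/56.0 − 1/90 = 0.006746.
Ccw = 148.24 mL/cmH2O.

148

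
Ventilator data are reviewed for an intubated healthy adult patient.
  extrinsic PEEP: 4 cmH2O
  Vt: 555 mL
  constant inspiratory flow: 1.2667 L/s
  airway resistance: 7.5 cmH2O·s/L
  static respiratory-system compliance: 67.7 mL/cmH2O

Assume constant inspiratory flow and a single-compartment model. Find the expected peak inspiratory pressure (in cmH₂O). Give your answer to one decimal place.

21.7

Equation of motion (constant flow): PIP = Vt/C + R·V̇ + PEEP.
PIP = 555/67.7 + 7.5×1.2667 + 4 = 8.198 + 9.5 + 4 = 21.698 cmH2O.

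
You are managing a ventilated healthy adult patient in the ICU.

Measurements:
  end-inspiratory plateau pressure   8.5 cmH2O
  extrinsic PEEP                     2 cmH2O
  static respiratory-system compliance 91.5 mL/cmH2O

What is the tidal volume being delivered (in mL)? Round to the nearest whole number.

595

Vt = Cstat × (Pplat − PEEP) = 91.5 × (8.5 − 2) = 91.5 × 6.5 = 594.75 mL.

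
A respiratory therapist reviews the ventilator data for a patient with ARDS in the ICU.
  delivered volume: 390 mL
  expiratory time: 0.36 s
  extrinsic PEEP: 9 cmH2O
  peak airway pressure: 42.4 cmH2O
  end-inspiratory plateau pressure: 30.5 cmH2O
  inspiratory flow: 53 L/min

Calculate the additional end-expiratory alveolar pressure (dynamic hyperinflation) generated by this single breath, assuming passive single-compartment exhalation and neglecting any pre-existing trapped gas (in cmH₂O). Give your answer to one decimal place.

4.9

Flow: 53 L/min ÷ 60 = 0.8833 L/s.
R = (PIP − Pplat)/V̇ = (42.4 − 30.5) / 0.8833 = 11.9/0.8833 = 13.472 cmH2O·s/L.
C = Vt/(Pplat − PEEP) = 390.0 / (30.5 − 9) = 390.0/21.5 = 18.14 mL/cmH2O.
τ = R × C = 13.472 × 0.01814 L/cmH2O = 0.2444 s.
Fraction remaining = e^(−Te/τ) = e^(−0.36/0.2444) = 0.2292; trapped volume = 390.0 × 0.2292 = 89.388 mL.
Additional alveolar pressure from trapping ≈ V_trapped / C = 89.388 / 18.14 = 4.928 cmH2O.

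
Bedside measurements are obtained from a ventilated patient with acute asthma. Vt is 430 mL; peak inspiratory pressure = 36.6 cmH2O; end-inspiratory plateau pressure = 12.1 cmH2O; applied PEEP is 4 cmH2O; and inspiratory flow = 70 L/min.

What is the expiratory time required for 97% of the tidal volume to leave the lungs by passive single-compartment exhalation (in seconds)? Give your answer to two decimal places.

3.91

Flow: 70 L/min ÷ 60 = 1.1667 L/s.
R = (PIP − Pplat)/V̇ = (36.6 − 12.1) / 1.1667 = 24.5/1.1667 = 20.999 cmH2O·s/L.
C = Vt/(Pplat − PEEP) = 430.0 / (12.1 − 4) = 430.0/8.1 = 53.086 mL/cmH2O.
τ = R × C = 20.999 × 0.05309 L/cmH2O = 1.115 s.
t = −τ·ln(1 − 0.97) = −1.115·ln(0.03) = 3.91 s.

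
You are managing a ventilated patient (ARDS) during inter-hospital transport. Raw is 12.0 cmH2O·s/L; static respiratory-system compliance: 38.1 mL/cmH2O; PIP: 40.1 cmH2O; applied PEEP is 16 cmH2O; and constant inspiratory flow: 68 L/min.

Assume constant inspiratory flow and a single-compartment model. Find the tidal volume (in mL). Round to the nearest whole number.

400

Flow: 68 L/min ÷ 60 = 1.1333 L/s.
Equation of motion (constant flow): PIP = Vt/C + R·V̇ + PEEP.
Vt/C = PIP − R·V̇ − PEEP = 40.1 − 13.6 − 16 = 10.5 cmH2O.
Vt = C × 10.5 = 38.1 × 10.5 = 400.05 mL.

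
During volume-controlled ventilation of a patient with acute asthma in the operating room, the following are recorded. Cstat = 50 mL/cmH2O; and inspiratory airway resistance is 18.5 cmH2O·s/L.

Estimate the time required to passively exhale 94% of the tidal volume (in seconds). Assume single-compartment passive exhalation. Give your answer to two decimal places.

τ = R × C = 18.5 × 50 mL/cmH2O = 18.5 × 0.050 L/cmH2O = 0.925 s.
Exhaled fraction f = 1 − e^(−t/τ) → t = −τ·ln(1 − f) = −0.925·ln(0.06) = 2.602 s.

2.60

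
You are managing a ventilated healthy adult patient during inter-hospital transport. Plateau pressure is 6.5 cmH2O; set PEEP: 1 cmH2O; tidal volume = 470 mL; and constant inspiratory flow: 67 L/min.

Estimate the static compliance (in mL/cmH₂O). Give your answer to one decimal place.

Cstat = Vt / (Pplat − PEEP) = 470 / (6.5 − 1) = 470 / 5.5 = 85.455 mL/cmH2O.

85.5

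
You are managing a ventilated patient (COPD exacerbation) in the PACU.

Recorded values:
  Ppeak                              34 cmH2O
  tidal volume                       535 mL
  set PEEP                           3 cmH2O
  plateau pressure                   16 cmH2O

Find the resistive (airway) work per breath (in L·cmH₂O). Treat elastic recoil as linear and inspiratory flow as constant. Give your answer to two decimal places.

With constant inspiratory flow the resistive pressure is constant at PIP − Pplat = 34 − 16 = 18.0 cmH2O, so resistive work = 18.0 × 0.535 = 9.63 L·cmH2O.

9.63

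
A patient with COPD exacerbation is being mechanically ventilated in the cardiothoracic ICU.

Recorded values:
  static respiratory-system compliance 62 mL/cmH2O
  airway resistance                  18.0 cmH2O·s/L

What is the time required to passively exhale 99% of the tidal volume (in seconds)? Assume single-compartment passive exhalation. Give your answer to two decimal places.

5.14

τ = R × C = 18.0 × 62 mL/cmH2O = 18.0 × 0.062 L/cmH2O = 1.116 s.
Exhaled fraction f = 1 − e^(−t/τ) → t = −τ·ln(1 − f) = −1.116·ln(0.01) = 5.139 s.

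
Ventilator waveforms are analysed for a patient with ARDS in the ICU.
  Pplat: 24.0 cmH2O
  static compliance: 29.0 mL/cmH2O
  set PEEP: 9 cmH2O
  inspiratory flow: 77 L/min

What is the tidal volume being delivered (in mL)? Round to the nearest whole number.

Vt = Cstat × (Pplat − PEEP) = 29.0 × (24.0 − 9) = 29.0 × 15.0 = 435.0 mL.

435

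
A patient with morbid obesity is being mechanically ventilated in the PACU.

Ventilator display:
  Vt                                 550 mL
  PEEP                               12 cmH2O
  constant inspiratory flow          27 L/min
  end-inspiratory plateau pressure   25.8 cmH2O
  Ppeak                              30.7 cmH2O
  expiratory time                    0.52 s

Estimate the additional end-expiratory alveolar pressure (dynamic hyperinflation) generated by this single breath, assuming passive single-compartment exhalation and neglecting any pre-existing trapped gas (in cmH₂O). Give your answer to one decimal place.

Flow: 27 L/min ÷ 60 = 0.45 L/s.
R = (PIP − Pplat)/V̇ = (30.7 − 25.8) / 0.45 = 4.9/0.45 = 10.889 cmH2O·s/L.
C = Vt/(Pplat − PEEP) = 550.0 / (25.8 − 12) = 550.0/13.8 = 39.855 mL/cmH2O.
τ = R × C = 10.889 × 0.03986 L/cmH2O = 0.434 s.
Fraction remaining = e^(−Te/τ) = e^(−0.52/0.434) = 0.3017; trapped volume = 550.0 × 0.3017 = 165.94 mL.
Additional alveolar pressure from trapping ≈ V_trapped / C = 165.94 / 39.855 = 4.164 cmH2O.

4.2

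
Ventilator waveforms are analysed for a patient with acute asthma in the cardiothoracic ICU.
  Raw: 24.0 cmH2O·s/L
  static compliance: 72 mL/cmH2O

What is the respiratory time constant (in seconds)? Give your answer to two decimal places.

1.73

τ = R × C = 24.0 × 72 mL/cmH2O = 24.0 × 0.072 L/cmH2O = 1.728 s.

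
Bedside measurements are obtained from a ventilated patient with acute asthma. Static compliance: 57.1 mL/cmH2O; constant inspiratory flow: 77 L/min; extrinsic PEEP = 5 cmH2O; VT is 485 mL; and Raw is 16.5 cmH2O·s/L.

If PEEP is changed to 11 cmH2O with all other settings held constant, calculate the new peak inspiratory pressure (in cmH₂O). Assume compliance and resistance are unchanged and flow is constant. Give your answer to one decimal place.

40.7

Flow: 77 L/min ÷ 60 = 1.2833 L/s.
PIP = Vt/C + R·V̇ + PEEP (constant-flow equation of motion).
Only the baseline term changes: ΔPIP = ΔPEEP = 11 − 5 = 6.0 cmH2O.
Original PIP = 485/57.1 + 16.5×1.2833 + 5 = 34.668 cmH2O; new PIP = 34.668 + (6.0) = 40.668 cmH2O.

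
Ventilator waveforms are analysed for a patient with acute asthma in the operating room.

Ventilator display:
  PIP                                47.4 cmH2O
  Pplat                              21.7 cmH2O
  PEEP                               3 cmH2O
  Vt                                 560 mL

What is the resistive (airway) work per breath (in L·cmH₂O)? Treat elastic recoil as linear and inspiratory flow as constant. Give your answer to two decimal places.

With constant inspiratory flow the resistive pressure is constant at PIP − Pplat = 47.4 − 21.7 = 25.7 cmH2O, so resistive work = 25.7 × 0.560 = 14.392 L·cmH2O.

14.39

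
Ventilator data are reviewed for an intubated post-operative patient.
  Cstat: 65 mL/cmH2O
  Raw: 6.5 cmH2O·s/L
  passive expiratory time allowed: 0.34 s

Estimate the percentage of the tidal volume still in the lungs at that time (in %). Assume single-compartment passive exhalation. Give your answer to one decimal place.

τ = R × C = 6.5 × 65 mL/cmH2O = 6.5 × 0.065 L/cmH2O = 0.4225 s.
Passive exhalation: V(t)/V₀ = e^(−t/τ) = e^(−0.34/0.4225) = 0.4472.
Fraction remaining = 0.4472 → 44.72%.

44.7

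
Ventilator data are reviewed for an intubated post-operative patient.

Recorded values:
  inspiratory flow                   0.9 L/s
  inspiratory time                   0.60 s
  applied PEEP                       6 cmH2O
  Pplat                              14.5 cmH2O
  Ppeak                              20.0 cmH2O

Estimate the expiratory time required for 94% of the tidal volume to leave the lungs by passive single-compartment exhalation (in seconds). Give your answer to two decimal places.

1.09

Vt = flow × Ti = 0.9 L/s × 0.60 s × 1000 mL/L = 540.0 mL.
R = (PIP − Pplat)/V̇ = (20.0 − 14.5) / 0.9 = 5.5/0.9 = 6.111 cmH2O·s/L.
C = Vt/(Pplat − PEEP) = 540.0 / (14.5 − 6) = 540.0/8.5 = 63.529 mL/cmH2O.
τ = R × C = 6.111 × 0.06353 L/cmH2O = 0.3882 s.
t = −τ·ln(1 − 0.94) = −0.3882·ln(0.06) = 1.092 s.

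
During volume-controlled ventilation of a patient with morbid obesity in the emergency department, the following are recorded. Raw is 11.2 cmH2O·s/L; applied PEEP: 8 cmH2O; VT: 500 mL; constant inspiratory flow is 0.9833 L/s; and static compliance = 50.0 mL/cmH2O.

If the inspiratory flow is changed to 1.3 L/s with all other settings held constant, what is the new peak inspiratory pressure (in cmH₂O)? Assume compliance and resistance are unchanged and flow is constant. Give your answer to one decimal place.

32.6

PIP = Vt/C + R·V̇ + PEEP (constant-flow equation of motion).
Only the resistive term changes: ΔPIP = R × ΔV̇ = 11.2 × (1.3 − 0.9833) = 11.2 × 0.3167 = 3.547 cmH2O.
Original PIP = 500/50.0 + 11.2×0.9833 + 8 = 29.013 cmH2O; new PIP = 29.013 + (3.547) = 32.56 cmH2O.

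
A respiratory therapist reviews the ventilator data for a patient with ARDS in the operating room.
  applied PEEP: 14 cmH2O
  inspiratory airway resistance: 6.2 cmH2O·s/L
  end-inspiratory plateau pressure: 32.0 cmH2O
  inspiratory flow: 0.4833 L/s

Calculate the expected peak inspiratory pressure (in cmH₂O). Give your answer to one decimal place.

PIP = Pplat + Raw × flow = 32.0 + 6.2 × 0.4833 = 32.0 + 2.996 = 34.996 cmH2O.

35.0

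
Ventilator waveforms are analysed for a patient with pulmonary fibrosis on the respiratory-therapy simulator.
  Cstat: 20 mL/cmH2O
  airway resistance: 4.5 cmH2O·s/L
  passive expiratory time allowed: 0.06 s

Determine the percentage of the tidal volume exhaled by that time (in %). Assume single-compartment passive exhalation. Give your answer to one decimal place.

τ = R × C = 4.5 × 20 mL/cmH2O = 4.5 × 0.020 L/cmH2O = 0.09 s.
Passive exhalation: V(t)/V₀ = e^(−t/τ) = e^(−0.06/0.09) = 0.5134.
Fraction exhaled = 1 − 0.5134 = 0.4866 → 48.66%.

48.7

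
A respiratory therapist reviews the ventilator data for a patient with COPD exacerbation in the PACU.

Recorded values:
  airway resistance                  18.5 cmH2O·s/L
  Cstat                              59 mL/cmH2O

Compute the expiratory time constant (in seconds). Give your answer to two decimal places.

1.09

τ = R × C = 18.5 × 59 mL/cmH2O = 18.5 × 0.059 L/cmH2O = 1.092 s.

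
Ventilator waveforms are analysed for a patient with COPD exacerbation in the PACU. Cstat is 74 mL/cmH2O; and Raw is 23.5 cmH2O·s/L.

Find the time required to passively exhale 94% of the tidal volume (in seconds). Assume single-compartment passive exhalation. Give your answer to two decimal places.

4.89

τ = R × C = 23.5 × 74 mL/cmH2O = 23.5 × 0.074 L/cmH2O = 1.739 s.
Exhaled fraction f = 1 − e^(−t/τ) → t = −τ·ln(1 − f) = −1.739·ln(0.06) = 4.893 s.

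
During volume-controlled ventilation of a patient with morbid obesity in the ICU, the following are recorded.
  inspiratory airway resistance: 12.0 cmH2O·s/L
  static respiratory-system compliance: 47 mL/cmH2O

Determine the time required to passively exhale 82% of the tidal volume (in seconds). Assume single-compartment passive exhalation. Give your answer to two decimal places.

0.97

τ = R × C = 12.0 × 47 mL/cmH2O = 12.0 × 0.047 L/cmH2O = 0.564 s.
Exhaled fraction f = 1 − e^(−t/τ) → t = −τ·ln(1 − f) = −0.564·ln(0.18) = 0.9671 s.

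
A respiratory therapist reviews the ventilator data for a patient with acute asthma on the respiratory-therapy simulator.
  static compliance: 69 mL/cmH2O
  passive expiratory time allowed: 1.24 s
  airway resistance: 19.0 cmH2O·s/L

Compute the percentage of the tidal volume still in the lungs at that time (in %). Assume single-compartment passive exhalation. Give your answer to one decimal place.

τ = R × C = 19.0 × 69 mL/cmH2O = 19.0 × 0.069 L/cmH2O = 1.311 s.
Passive exhalation: V(t)/V₀ = e^(−t/τ) = e^(−1.24/1.311) = 0.3884.
Fraction remaining = 0.3884 → 38.84%.

38.8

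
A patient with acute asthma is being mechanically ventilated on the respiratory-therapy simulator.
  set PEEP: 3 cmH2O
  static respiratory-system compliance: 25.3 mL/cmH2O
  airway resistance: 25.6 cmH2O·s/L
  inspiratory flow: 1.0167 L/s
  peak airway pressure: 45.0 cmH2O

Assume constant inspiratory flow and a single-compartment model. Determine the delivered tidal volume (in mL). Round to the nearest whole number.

404

Equation of motion (constant flow): PIP = Vt/C + R·V̇ + PEEP.
Vt/C = PIP − R·V̇ − PEEP = 45.0 − 26.028 − 3 = 15.972 cmH2O.
Vt = C × 15.972 = 25.3 × 15.972 = 404.09 mL.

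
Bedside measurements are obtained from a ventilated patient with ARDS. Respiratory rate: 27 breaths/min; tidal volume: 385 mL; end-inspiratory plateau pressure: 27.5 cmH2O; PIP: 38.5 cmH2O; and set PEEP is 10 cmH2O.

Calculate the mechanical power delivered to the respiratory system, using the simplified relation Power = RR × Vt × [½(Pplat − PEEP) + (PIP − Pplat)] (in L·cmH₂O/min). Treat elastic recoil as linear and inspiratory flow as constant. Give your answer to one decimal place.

Per-breath work = Vt × [½(Pplat−PEEP) + (PIP−Pplat)] = 0.385 × [0.5×17.5 + 11.0] = 0.385 × 19.75 = 7.604 L·cmH2O.
Power = 27 × 7.604 = 205.31 L·cmH2O/min.

205.3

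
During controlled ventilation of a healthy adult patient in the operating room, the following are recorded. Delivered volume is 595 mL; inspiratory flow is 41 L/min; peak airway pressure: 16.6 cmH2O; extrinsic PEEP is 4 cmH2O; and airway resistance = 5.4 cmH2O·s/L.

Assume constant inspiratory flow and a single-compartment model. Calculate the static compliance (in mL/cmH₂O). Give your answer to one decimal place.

Flow: 41 L/min ÷ 60 = 0.6833 L/s.
Equation of motion (constant flow): PIP = Vt/C + R·V̇ + PEEP.
Vt/C = PIP − R·V̇ − PEEP = 16.6 − 5.4×0.6833 − 4 = 16.6 − 3.69 − 4 = 8.91 cmH2O.
C = Vt / 8.91 = 595 / 8.91 = 66.779 mL/cmH2O.

66.8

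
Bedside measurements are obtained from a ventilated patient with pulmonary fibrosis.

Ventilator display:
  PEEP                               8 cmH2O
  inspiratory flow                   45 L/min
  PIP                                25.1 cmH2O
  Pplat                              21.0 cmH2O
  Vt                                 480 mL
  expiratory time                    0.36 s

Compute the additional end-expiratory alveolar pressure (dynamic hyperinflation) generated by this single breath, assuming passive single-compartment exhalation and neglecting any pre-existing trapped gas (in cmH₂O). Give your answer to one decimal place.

2.2

Flow: 45 L/min ÷ 60 = 0.75 L/s.
R = (PIP − Pplat)/V̇ = (25.1 − 21.0) / 0.75 = 4.1/0.75 = 5.467 cmH2O·s/L.
C = Vt/(Pplat − PEEP) = 480.0 / (21.0 − 8) = 480.0/13.0 = 36.923 mL/cmH2O.
τ = R × C = 5.467 × 0.03692 L/cmH2O = 0.2018 s.
Fraction remaining = e^(−Te/τ) = e^(−0.36/0.2018) = 0.168; trapped volume = 480.0 × 0.168 = 80.64 mL.
Additional alveolar pressure from trapping ≈ V_trapped / C = 80.64 / 36.923 = 2.184 cmH2O.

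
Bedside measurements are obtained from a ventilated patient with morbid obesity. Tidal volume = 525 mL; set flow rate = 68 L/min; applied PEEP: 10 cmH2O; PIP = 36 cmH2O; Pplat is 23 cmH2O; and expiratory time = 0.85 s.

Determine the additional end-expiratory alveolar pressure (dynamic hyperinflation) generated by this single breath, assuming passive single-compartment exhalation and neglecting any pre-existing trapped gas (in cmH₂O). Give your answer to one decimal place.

Flow: 68 L/min ÷ 60 = 1.1333 L/s.
R = (PIP − Pplat)/V̇ = (36 − 23) / 1.1333 = 13.0/1.1333 = 11.471 cmH2O·s/L.
C = Vt/(Pplat − PEEP) = 525.0 / (23 − 10) = 525.0/13.0 = 40.385 mL/cmH2O.
τ = R × C = 11.471 × 0.04039 L/cmH2O = 0.4633 s.
Fraction remaining = e^(−Te/τ) = e^(−0.85/0.4633) = 0.1597; trapped volume = 525.0 × 0.1597 = 83.843 mL.
Additional alveolar pressure from trapping ≈ V_trapped / C = 83.843 / 40.385 = 2.076 cmH2O.

2.1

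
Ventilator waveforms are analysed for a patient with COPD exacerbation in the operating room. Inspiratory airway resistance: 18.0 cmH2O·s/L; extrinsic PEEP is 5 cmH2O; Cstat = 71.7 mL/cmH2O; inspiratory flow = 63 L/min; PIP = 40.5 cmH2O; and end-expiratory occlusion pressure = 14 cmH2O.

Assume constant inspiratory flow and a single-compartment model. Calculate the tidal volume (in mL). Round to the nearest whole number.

545

Flow: 63 L/min ÷ 60 = 1.05 L/s.
Total PEEP = 14 cmH2O (set 5 + intrinsic 9); this is the baseline alveolar pressure.
Equation of motion (constant flow): PIP = Vt/C + R·V̇ + PEEP.
Vt/C = PIP − R·V̇ − PEEP = 40.5 − 18.9 − 14 = 7.6 cmH2O.
Vt = C × 7.6 = 71.7 × 7.6 = 544.92 mL.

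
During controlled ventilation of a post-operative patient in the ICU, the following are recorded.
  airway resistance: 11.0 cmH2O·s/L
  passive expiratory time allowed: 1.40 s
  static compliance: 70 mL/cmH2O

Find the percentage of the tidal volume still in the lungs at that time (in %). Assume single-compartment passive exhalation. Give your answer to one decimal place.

16.2

τ = R × C = 11.0 × 70 mL/cmH2O = 11.0 × 0.070 L/cmH2O = 0.77 s.
Passive exhalation: V(t)/V₀ = e^(−t/τ) = e^(−1.40/0.77) = 0.1623.
Fraction remaining = 0.1623 → 16.23%.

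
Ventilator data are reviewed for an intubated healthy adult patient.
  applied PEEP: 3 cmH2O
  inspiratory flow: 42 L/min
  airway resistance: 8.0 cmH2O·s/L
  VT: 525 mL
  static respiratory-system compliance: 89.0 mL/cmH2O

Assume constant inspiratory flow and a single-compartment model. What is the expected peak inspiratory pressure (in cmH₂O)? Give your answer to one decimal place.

Flow: 42 L/min ÷ 60 = 0.7 L/s.
Equation of motion (constant flow): PIP = Vt/C + R·V̇ + PEEP.
PIP = 525/89.0 + 8.0×0.7 + 3 = 5.899 + 5.6 + 3 = 14.499 cmH2O.

14.5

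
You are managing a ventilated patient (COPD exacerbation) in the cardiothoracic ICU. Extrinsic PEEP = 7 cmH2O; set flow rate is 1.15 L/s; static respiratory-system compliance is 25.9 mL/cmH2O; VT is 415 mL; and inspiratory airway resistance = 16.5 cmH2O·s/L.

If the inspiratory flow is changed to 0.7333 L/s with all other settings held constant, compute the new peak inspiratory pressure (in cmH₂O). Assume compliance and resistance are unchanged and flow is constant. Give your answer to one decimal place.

35.1

PIP = Vt/C + R·V̇ + PEEP (constant-flow equation of motion).
Only the resistive term changes: ΔPIP = R × ΔV̇ = 16.5 × (0.7333 − 1.15) = 16.5 × -0.4167 = -6.876 cmH2O.
Original PIP = 415/25.9 + 16.5×1.15 + 7 = 41.998 cmH2O; new PIP = 41.998 + (-6.876) = 35.122 cmH2O.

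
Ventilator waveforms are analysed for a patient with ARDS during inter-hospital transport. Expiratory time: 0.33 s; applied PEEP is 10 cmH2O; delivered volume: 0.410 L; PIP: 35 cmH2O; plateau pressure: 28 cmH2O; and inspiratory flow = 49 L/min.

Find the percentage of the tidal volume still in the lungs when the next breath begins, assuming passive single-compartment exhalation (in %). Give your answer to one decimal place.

Flow: 49 L/min ÷ 60 = 0.8167 L/s.
R = (PIP − Pplat)/V̇ = (35 − 28) / 0.8167 = 7.0/0.8167 = 8.571 cmH2O·s/L.
C = Vt/(Pplat − PEEP) = 410.0 / (28 − 10) = 410.0/18.0 = 22.778 mL/cmH2O.
τ = R × C = 8.571 × 0.02278 L/cmH2O = 0.1952 s.
Fraction remaining at end-expiration = e^(−Te/τ) = e^(−0.33/0.1952) = 0.1844 → 18.44%.

18.4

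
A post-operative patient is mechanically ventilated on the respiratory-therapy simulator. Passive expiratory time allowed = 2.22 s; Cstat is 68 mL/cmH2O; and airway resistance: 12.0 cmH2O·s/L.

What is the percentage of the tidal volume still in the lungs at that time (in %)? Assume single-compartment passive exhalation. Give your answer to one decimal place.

τ = R × C = 12.0 × 68 mL/cmH2O = 12.0 × 0.068 L/cmH2O = 0.816 s.
Passive exhalation: V(t)/V₀ = e^(−t/τ) = e^(−2.22/0.816) = 0.06584.
Fraction remaining = 0.06584 → 6.584%.

6.6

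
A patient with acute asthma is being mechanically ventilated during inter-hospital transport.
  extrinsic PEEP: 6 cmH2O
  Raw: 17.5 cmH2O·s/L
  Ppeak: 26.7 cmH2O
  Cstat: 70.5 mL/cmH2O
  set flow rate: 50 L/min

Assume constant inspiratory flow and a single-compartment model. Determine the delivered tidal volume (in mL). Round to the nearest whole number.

Flow: 50 L/min ÷ 60 = 0.8333 L/s.
Equation of motion (constant flow): PIP = Vt/C + R·V̇ + PEEP.
Vt/C = PIP − R·V̇ − PEEP = 26.7 − 14.583 − 6 = 6.117 cmH2O.
Vt = C × 6.117 = 70.5 × 6.117 = 431.25 mL.

431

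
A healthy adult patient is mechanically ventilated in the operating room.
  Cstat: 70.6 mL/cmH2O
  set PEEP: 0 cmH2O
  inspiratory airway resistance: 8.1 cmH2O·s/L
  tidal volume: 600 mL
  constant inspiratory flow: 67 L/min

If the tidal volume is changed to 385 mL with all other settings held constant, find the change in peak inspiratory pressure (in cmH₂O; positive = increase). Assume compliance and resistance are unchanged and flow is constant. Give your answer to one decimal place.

-3.0

PIP = Vt/C + R·V̇ + PEEP (constant-flow equation of motion).
Only the elastic term changes: ΔPIP = ΔVt / C = (385 − 600) / 70.6 = -3.045 cmH2O.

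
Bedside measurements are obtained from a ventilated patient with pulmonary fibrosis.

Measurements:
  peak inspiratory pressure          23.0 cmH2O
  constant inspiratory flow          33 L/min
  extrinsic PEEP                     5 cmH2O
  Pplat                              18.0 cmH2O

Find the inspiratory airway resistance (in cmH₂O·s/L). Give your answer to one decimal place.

Flow: 33 L/min ÷ 60 = 0.55 L/s.
Raw = (PIP − Pplat) / flow = (23.0 − 18.0) / 0.55 = 5.0 / 0.55 = 9.091 cmH2O·s/L.

9.1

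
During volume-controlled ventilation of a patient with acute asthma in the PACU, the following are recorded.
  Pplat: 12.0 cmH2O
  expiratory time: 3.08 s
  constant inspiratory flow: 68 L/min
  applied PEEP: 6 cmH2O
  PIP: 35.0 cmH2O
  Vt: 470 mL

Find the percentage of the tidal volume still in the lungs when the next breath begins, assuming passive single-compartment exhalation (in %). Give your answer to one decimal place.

14.4

Flow: 68 L/min ÷ 60 = 1.1333 L/s.
R = (PIP − Pplat)/V̇ = (35.0 − 12.0) / 1.1333 = 23.0/1.1333 = 20.295 cmH2O·s/L.
C = Vt/(Pplat − PEEP) = 470.0 / (12.0 − 6) = 470.0/6.0 = 78.333 mL/cmH2O.
τ = R × C = 20.295 × 0.07833 L/cmH2O = 1.59 s.
Fraction remaining at end-expiration = e^(−Te/τ) = e^(−3.08/1.59) = 0.1441 → 14.41%.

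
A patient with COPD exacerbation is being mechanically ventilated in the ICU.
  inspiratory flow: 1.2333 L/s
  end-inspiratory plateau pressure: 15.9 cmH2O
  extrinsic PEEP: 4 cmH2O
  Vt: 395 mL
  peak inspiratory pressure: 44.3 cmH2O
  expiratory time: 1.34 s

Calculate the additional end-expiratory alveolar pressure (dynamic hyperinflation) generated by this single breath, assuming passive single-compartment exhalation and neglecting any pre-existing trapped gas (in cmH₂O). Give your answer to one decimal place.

2.1

R = (PIP − Pplat)/V̇ = (44.3 − 15.9) / 1.2333 = 28.4/1.2333 = 23.028 cmH2O·s/L.
C = Vt/(Pplat − PEEP) = 395.0 / (15.9 − 4) = 395.0/11.9 = 33.193 mL/cmH2O.
τ = R × C = 23.028 × 0.03319 L/cmH2O = 0.7643 s.
Fraction remaining = e^(−Te/τ) = e^(−1.34/0.7643) = 0.1732; trapped volume = 395.0 × 0.1732 = 68.414 mL.
Additional alveolar pressure from trapping ≈ V_trapped / C = 68.414 / 33.193 = 2.061 cmH2O.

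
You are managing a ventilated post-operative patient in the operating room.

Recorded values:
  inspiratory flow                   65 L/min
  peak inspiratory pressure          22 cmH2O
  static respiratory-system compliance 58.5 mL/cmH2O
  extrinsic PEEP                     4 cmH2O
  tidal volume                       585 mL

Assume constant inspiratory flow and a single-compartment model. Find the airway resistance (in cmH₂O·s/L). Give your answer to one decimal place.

Flow: 65 L/min ÷ 60 = 1.0833 L/s.
Equation of motion (constant flow): PIP = Vt/C + R·V̇ + PEEP.
R·V̇ = PIP − Vt/C − PEEP = 22 − 585/58.5 − 4 = 22 − 10.0 − 4 = 8.0 cmH2O.
R = 8.0 / 1.0833 = 7.385 cmH2O·s/L.

7.4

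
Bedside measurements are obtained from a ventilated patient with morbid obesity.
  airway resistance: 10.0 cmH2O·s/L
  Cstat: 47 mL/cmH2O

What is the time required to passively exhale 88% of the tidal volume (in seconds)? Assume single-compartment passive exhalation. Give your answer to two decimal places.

1.00

τ = R × C = 10.0 × 47 mL/cmH2O = 10.0 × 0.047 L/cmH2O = 0.47 s.
Exhaled fraction f = 1 − e^(−t/τ) → t = −τ·ln(1 − f) = −0.47·ln(0.12) = 0.9965 s.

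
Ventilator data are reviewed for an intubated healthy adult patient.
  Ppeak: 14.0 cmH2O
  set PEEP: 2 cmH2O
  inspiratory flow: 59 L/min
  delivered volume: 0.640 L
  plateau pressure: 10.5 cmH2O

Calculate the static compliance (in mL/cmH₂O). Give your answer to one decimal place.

Cstat = Vt / (Pplat − PEEP) = 640 / (10.5 − 2) = 640 / 8.5 = 75.294 mL/cmH2O.

75.3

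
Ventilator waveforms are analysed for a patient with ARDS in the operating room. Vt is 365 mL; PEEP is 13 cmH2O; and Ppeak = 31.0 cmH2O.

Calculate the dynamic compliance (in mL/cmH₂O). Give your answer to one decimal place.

Dynamic compliance = Vt / (PIP − PEEP) = 365 / (31.0 − 13) = 365 / 18.0 = 20.278 mL/cmH2O.

20.3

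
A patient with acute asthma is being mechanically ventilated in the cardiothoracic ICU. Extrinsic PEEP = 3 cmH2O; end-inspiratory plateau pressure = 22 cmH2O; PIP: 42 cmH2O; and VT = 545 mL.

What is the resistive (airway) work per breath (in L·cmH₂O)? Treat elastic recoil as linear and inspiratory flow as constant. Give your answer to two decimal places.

10.90

With constant inspiratory flow the resistive pressure is constant at PIP − Pplat = 42 − 22 = 20.0 cmH2O, so resistive work = 20.0 × 0.545 = 10.9 L·cmH2O.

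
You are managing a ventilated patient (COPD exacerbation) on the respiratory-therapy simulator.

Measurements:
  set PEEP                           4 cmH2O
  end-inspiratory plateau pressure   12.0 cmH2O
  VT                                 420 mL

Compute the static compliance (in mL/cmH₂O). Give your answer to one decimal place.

Cstat = Vt / (Pplat − PEEP) = 420 / (12.0 − 4) = 420 / 8.0 = 52.5 mL/cmH2O.

52.5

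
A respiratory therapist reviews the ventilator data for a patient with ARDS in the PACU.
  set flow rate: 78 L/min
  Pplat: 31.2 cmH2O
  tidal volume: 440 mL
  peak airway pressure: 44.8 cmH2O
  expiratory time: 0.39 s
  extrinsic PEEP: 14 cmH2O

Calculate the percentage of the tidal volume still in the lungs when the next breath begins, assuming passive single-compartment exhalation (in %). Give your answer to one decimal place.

23.3

Flow: 78 L/min ÷ 60 = 1.3 L/s.
R = (PIP − Pplat)/V̇ = (44.8 − 31.2) / 1.3 = 13.6/1.3 = 10.462 cmH2O·s/L.
C = Vt/(Pplat − PEEP) = 440.0 / (31.2 − 14) = 440.0/17.2 = 25.581 mL/cmH2O.
τ = R × C = 10.462 × 0.02558 L/cmH2O = 0.2676 s.
Fraction remaining at end-expiration = e^(−Te/τ) = e^(−0.39/0.2676) = 0.2328 → 23.28%.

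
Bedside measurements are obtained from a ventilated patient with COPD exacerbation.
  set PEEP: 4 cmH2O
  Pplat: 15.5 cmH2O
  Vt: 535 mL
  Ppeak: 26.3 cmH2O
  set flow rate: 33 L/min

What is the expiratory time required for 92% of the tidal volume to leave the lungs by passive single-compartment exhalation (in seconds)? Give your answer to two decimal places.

Flow: 33 L/min ÷ 60 = 0.55 L/s.
R = (PIP − Pplat)/V̇ = (26.3 − 15.5) / 0.55 = 10.8/0.55 = 19.636 cmH2O·s/L.
C = Vt/(Pplat − PEEP) = 535.0 / (15.5 − 4) = 535.0/11.5 = 46.522 mL/cmH2O.
τ = R × C = 19.636 × 0.04652 L/cmH2O = 0.9135 s.
t = −τ·ln(1 − 0.92) = −0.9135·ln(0.08) = 2.307 s.

2.31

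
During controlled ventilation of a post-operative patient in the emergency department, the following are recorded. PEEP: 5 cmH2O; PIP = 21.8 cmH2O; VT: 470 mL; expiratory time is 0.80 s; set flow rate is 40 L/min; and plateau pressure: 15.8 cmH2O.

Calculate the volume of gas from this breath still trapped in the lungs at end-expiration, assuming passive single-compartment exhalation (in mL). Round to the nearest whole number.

61

Flow: 40 L/min ÷ 60 = 0.6667 L/s.
R = (PIP − Pplat)/V̇ = (21.8 − 15.8) / 0.6667 = 6.0/0.6667 = 9.0 cmH2O·s/L.
C = Vt/(Pplat − PEEP) = 470.0 / (15.8 − 5) = 470.0/10.8 = 43.519 mL/cmH2O.
τ = R × C = 9.0 × 0.04352 L/cmH2O = 0.3917 s.
Fraction remaining = e^(−Te/τ) = e^(−0.80/0.3917) = 0.1297.
Trapped volume = 470.0 × 0.1297 = 60.959 mL.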